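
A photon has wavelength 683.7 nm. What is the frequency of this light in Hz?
4.3849e+14 Hz

Using the wave equation: c = fλ

Solving for frequency:
f = c/λ = (3×10⁸ m/s) / (683.7×10⁻⁹ m)
f = 4.3849e+14 Hz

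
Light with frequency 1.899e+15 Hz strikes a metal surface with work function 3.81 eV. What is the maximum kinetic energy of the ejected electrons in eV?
4.0436 eV

Using Einstein's photoelectric equation: KE_max = hf - φ

First, calculate the photon energy:
E_photon = hf = (6.626×10⁻³⁴ J·s)(1.899e+15 Hz)
E_photon = 7.8536 eV

Then, the maximum kinetic energy:
KE_max = E_photon - φ = 7.8536 eV - 3.81 eV = 4.0436 eV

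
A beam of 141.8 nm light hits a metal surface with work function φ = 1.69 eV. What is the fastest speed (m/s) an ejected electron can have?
1.5752e+06 m/s

First, find the maximum kinetic energy:
E_photon = hc/λ = 8.7436 eV
KE_max = E_photon - φ = 8.7436 - 1.69 = 7.0536 eV

Convert to Joules: KE_max = 7.0536 × 1.602×10⁻¹⁹ J = 1.1301e-18 J

Then use KE = ½mv² to find velocity:
v = √(2·KE/m) = √(2 × 1.1301e-18 J / 9.109e-31 kg)
v = 1.5752e+06 m/s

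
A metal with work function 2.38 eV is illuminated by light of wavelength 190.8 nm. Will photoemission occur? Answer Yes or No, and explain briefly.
Yes

For photoemission, the photon energy must exceed the work function.

Photon energy: E = hc/λ = 6.4981 eV
Work function: φ = 2.38 eV

Since E_photon (6.4981 eV) > φ (2.38 eV), photoemission WILL occur.
The threshold wavelength is λ₀ = hc/φ = 520.9 nm.
Since 190.8 nm < 520.9 nm, the light has sufficient energy.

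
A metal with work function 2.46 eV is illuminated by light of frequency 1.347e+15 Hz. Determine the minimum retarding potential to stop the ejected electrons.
3.1107 V

The stopping potential V_s satisfies: eV_s = KE_max

First, find KE_max using Einstein's equation:
E_photon = hf = (6.626×10⁻³⁴ J·s)(1.347e+15 Hz) = 5.5707 eV
KE_max = E_photon - φ = 5.5707 - 2.46 = 3.1107 eV

Since eV_s = KE_max:
V_s = KE_max/e = 3.1107 V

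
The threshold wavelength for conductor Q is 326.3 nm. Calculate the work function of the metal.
3.80 eV

At the threshold wavelength, photon energy equals work function:
φ = hc/λ₀

Calculating:
φ = (6.626×10⁻³⁴ J·s)(3×10⁸ m/s) / (326.3×10⁻⁹ m)
φ = 3.80 eV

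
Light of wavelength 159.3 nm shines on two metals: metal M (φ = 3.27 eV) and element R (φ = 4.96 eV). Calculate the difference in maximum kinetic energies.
1.6900 eV

Using KE_max = hc/λ - φ for each metal:

Photon energy: E = hc/λ = 7.7831 eV

For metal M (φ₁ = 3.27 eV):
KE₁ = E - φ₁ = 7.7831 - 3.27 = 4.5131 eV

For element R (φ₂ = 4.96 eV):
KE₂ = E - φ₂ = 7.7831 - 4.96 = 2.8231 eV

Difference:
ΔKE = KE₁ - KE₂ = 4.5131 - 2.8231 = 1.6900 eV

Note: The difference equals the difference in work functions: 4.96 - 3.27 = 1.69 eV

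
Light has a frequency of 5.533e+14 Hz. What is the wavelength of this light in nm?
541.83 nm

Using the wave equation: c = fλ

Solving for wavelength:
λ = c/f = (3×10⁸ m/s) / (5.533e+14 Hz)
λ = 541.83 nm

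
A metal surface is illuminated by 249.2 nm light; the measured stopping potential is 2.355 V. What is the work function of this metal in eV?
2.62 eV

The stopping potential gives the maximum kinetic energy: KE_max = eV_s = 2.355 eV

From Einstein's photoelectric equation: KE_max = hc/λ - φ
Rearranging: φ = hc/λ - KE_max

Calculate photon energy:
E_photon = hc/λ = (6.626×10⁻³⁴ J·s)(3×10⁸ m/s) / (249.2×10⁻⁹ m) = 4.9753 eV

Therefore:
φ = 4.9753 - 2.355 = 2.62 eV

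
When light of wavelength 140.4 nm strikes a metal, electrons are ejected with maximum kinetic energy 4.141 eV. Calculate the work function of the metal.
4.69 eV

From Einstein's photoelectric equation: KE_max = hf - φ = hc/λ - φ

Rearranging for φ:
φ = hc/λ - KE_max

Calculate photon energy:
E_photon = hc/λ = 8.8308 eV

Therefore:
φ = 8.8308 - 4.141 = 4.69 eV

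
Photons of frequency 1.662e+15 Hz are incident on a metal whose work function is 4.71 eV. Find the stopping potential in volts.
2.1635 V

The stopping potential V_s satisfies: eV_s = KE_max

First, find KE_max using Einstein's equation:
E_photon = hf = (6.626×10⁻³⁴ J·s)(1.662e+15 Hz) = 6.8735 eV
KE_max = E_photon - φ = 6.8735 - 4.71 = 2.1635 eV

Since eV_s = KE_max:
V_s = KE_max/e = 2.1635 V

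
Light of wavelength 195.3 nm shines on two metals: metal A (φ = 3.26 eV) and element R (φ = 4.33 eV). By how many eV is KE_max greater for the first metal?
1.0700 eV

Using KE_max = hc/λ - φ for each metal:

Photon energy: E = hc/λ = 6.3484 eV

For metal A (φ₁ = 3.26 eV):
KE₁ = E - φ₁ = 6.3484 - 3.26 = 3.0884 eV

For element R (φ₂ = 4.33 eV):
KE₂ = E - φ₂ = 6.3484 - 4.33 = 2.0184 eV

Difference:
ΔKE = KE₁ - KE₂ = 3.0884 - 2.0184 = 1.0700 eV

Note: The difference equals the difference in work functions: 4.33 - 3.26 = 1.07 eV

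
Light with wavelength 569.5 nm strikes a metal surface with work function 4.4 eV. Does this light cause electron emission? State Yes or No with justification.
No

For photoemission, the photon energy must exceed the work function.

Photon energy: E = hc/λ = 2.1771 eV
Work function: φ = 4.4 eV

Since E_photon (2.1771 eV) < φ (4.4 eV), photoemission will NOT occur.
The threshold wavelength is λ₀ = hc/φ = 281.8 nm.
Since 569.5 nm > 281.8 nm, the photons lack sufficient energy.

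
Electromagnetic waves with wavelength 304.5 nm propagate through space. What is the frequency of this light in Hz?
9.8454e+14 Hz

Using the wave equation: c = fλ

Solving for frequency:
f = c/λ = (3×10⁸ m/s) / (304.5×10⁻⁹ m)
f = 9.8454e+14 Hz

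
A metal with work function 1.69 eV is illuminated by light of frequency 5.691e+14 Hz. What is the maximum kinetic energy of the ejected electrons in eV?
0.6636 eV

Using Einstein's photoelectric equation: KE_max = hf - φ

First, calculate the photon energy:
E_photon = hf = (6.626×10⁻³⁴ J·s)(5.691e+14 Hz)
E_photon = 2.3536 eV

Then, the maximum kinetic energy:
KE_max = E_photon - φ = 2.3536 eV - 1.69 eV = 0.6636 eV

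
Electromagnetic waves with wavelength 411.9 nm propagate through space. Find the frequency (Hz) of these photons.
7.2783e+14 Hz

Using the wave equation: c = fλ

Solving for frequency:
f = c/λ = (3×10⁸ m/s) / (411.9×10⁻⁹ m)
f = 7.2783e+14 Hz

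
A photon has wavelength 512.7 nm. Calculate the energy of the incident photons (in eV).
2.4183 eV

Using E = hf = hc/λ:

E = hc/λ = (6.626×10⁻³⁴ J·s)(3×10⁸ m/s) / (512.7×10⁻⁹ m)
E = 2.4183 eV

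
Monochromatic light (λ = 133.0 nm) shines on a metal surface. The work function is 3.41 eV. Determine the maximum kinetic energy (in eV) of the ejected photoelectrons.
5.9121 eV

Using Einstein's photoelectric equation: KE_max = hf - φ = hc/λ - φ

First, calculate the photon energy:
E_photon = hc/λ = (6.626×10⁻³⁴ J·s)(3×10⁸ m/s) / (133.0×10⁻⁹ m)
E_photon = 9.3221 eV

Then, the maximum kinetic energy:
KE_max = E_photon - φ = 9.3221 eV - 3.41 eV = 5.9121 eV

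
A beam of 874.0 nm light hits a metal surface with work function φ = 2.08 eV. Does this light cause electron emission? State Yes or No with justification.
No

For photoemission, the photon energy must exceed the work function.

Photon energy: E = hc/λ = 1.4186 eV
Work function: φ = 2.08 eV

Since E_photon (1.4186 eV) < φ (2.08 eV), photoemission will NOT occur.
The threshold wavelength is λ₀ = hc/φ = 596.1 nm.
Since 874.0 nm > 596.1 nm, the photons lack sufficient energy.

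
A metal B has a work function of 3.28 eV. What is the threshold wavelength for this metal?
378.00 nm

The threshold wavelength is when the photon energy equals the work function:
hc/λ₀ = φ

Solving for λ₀:
λ₀ = hc/φ = (6.626×10⁻³⁴ J·s)(3×10⁸ m/s) / (3.28 eV × 1.602×10⁻¹⁹ J/eV)
λ₀ = 378.00 nm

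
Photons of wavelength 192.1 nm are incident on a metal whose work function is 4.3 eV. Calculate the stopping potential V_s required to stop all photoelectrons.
2.1541 V

The stopping potential V_s satisfies: eV_s = KE_max

First, find KE_max using Einstein's equation:
E_photon = hc/λ = 6.4541 eV
KE_max = E_photon - φ = 6.4541 - 4.3 = 2.1541 eV

Since eV_s = KE_max:
V_s = KE_max/e = 2.1541 V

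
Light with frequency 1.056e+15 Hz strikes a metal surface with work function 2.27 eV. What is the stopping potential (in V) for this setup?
2.0973 V

The stopping potential V_s satisfies: eV_s = KE_max

First, find KE_max using Einstein's equation:
E_photon = hf = (6.626×10⁻³⁴ J·s)(1.056e+15 Hz) = 4.3673 eV
KE_max = E_photon - φ = 4.3673 - 2.27 = 2.0973 eV

Since eV_s = KE_max:
V_s = KE_max/e = 2.0973 V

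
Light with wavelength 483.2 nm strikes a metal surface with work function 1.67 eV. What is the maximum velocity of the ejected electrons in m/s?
5.6138e+05 m/s

First, find the maximum kinetic energy:
E_photon = hc/λ = 2.5659 eV
KE_max = E_photon - φ = 2.5659 - 1.67 = 0.8959 eV

Convert to Joules: KE_max = 0.8959 × 1.602×10⁻¹⁹ J = 1.4354e-19 J

Then use KE = ½mv² to find velocity:
v = √(2·KE/m) = √(2 × 1.4354e-19 J / 9.109e-31 kg)
v = 5.6138e+05 m/s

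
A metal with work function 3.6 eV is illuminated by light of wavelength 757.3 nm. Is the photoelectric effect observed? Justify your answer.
No

For photoemission, the photon energy must exceed the work function.

Photon energy: E = hc/λ = 1.6372 eV
Work function: φ = 3.6 eV

Since E_photon (1.6372 eV) < φ (3.6 eV), photoemission will NOT occur.
The threshold wavelength is λ₀ = hc/φ = 344.4 nm.
Since 757.3 nm > 344.4 nm, the photons lack sufficient energy.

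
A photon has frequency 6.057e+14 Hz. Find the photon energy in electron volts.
2.5050 eV

Using E = hf:

E = hf = (6.626×10⁻³⁴ J·s)(6.057e+14 Hz)
E = 2.5050 eV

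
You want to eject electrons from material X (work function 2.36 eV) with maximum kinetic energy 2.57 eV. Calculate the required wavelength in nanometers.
251.49 nm

From Einstein's equation: KE_max = hc/λ - φ

Rearranging for λ:
hc/λ = KE_max + φ
λ = hc/(KE_max + φ)

Required photon energy:
E_photon = KE_max + φ = 2.57 + 2.36 = 4.93 eV

Required wavelength:
λ = hc/E_photon = (6.626×10⁻³⁴)(3×10⁸) / (4.93 × 1.602×10⁻¹⁹)
λ = 251.49 nm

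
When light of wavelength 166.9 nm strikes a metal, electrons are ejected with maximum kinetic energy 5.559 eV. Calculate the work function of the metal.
1.87 eV

From Einstein's photoelectric equation: KE_max = hf - φ = hc/λ - φ

Rearranging for φ:
φ = hc/λ - KE_max

Calculate photon energy:
E_photon = hc/λ = 7.4287 eV

Therefore:
φ = 7.4287 - 5.559 = 1.87 eV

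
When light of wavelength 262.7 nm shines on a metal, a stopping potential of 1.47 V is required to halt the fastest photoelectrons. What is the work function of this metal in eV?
3.25 eV

The stopping potential gives the maximum kinetic energy: KE_max = eV_s = 1.47 eV

From Einstein's photoelectric equation: KE_max = hc/λ - φ
Rearranging: φ = hc/λ - KE_max

Calculate photon energy:
E_photon = hc/λ = (6.626×10⁻³⁴ J·s)(3×10⁸ m/s) / (262.7×10⁻⁹ m) = 4.7196 eV

Therefore:
φ = 4.7196 - 1.47 = 3.25 eV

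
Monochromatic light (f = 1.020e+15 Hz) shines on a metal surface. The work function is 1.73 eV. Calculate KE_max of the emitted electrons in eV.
2.4884 eV

Using Einstein's photoelectric equation: KE_max = hf - φ

First, calculate the photon energy:
E_photon = hf = (6.626×10⁻³⁴ J·s)(1.020e+15 Hz)
E_photon = 4.2184 eV

Then, the maximum kinetic energy:
KE_max = E_photon - φ = 4.2184 eV - 1.73 eV = 2.4884 eV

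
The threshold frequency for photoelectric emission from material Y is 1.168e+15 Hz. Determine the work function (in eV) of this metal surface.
4.83 eV

At the threshold frequency, photon energy equals work function:
φ = hf₀

Calculating:
φ = (6.626×10⁻³⁴ J·s)(1.168e+15 Hz)
φ = 4.83 eV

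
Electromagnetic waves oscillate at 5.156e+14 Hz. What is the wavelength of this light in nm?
581.44 nm

Using the wave equation: c = fλ

Solving for wavelength:
λ = c/f = (3×10⁸ m/s) / (5.156e+14 Hz)
λ = 581.44 nm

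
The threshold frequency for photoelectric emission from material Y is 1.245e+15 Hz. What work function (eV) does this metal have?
5.15 eV

At the threshold frequency, photon energy equals work function:
φ = hf₀

Calculating:
φ = (6.626×10⁻³⁴ J·s)(1.245e+15 Hz)
φ = 5.15 eV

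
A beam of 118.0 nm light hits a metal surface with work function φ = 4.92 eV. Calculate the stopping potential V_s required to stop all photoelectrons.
5.5871 V

The stopping potential V_s satisfies: eV_s = KE_max

First, find KE_max using Einstein's equation:
E_photon = hc/λ = 10.5071 eV
KE_max = E_photon - φ = 10.5071 - 4.92 = 5.5871 eV

Since eV_s = KE_max:
V_s = KE_max/e = 5.5871 V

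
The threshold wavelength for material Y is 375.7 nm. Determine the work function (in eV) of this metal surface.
3.30 eV

At the threshold wavelength, photon energy equals work function:
φ = hc/λ₀

Calculating:
φ = (6.626×10⁻³⁴ J·s)(3×10⁸ m/s) / (375.7×10⁻⁹ m)
φ = 3.30 eV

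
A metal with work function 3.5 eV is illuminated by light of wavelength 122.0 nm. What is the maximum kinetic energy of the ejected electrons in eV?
6.6626 eV

Using Einstein's photoelectric equation: KE_max = hf - φ = hc/λ - φ

First, calculate the photon energy:
E_photon = hc/λ = (6.626×10⁻³⁴ J·s)(3×10⁸ m/s) / (122.0×10⁻⁹ m)
E_photon = 10.1626 eV

Then, the maximum kinetic energy:
KE_max = E_photon - φ = 10.1626 eV - 3.5 eV = 6.6626 eV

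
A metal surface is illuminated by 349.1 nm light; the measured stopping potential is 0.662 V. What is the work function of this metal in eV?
2.89 eV

The stopping potential gives the maximum kinetic energy: KE_max = eV_s = 0.662 eV

From Einstein's photoelectric equation: KE_max = hc/λ - φ
Rearranging: φ = hc/λ - KE_max

Calculate photon energy:
E_photon = hc/λ = (6.626×10⁻³⁴ J·s)(3×10⁸ m/s) / (349.1×10⁻⁹ m) = 3.5515 eV

Therefore:
φ = 3.5515 - 0.662 = 2.89 eV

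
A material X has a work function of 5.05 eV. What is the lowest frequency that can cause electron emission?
1.2211e+15 Hz

The threshold frequency is when the photon energy equals the work function:
hf₀ = φ

Solving for f₀:
f₀ = φ/h = (5.05 eV × 1.602×10⁻¹⁹ J/eV) / (6.626×10⁻³⁴ J·s)
f₀ = 1.2211e+15 Hz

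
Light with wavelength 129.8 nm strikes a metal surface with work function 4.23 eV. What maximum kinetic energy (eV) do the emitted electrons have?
5.3219 eV

Using Einstein's photoelectric equation: KE_max = hf - φ = hc/λ - φ

First, calculate the photon energy:
E_photon = hc/λ = (6.626×10⁻³⁴ J·s)(3×10⁸ m/s) / (129.8×10⁻⁹ m)
E_photon = 9.5519 eV

Then, the maximum kinetic energy:
KE_max = E_photon - φ = 9.5519 eV - 4.23 eV = 5.3219 eV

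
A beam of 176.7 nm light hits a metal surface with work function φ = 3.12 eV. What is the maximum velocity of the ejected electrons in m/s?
1.1708e+06 m/s

First, find the maximum kinetic energy:
E_photon = hc/λ = 7.0166 eV
KE_max = E_photon - φ = 7.0166 - 3.12 = 3.8966 eV

Convert to Joules: KE_max = 3.8966 × 1.602×10⁻¹⁹ J = 6.2431e-19 J

Then use KE = ½mv² to find velocity:
v = √(2·KE/m) = √(2 × 6.2431e-19 J / 9.109e-31 kg)
v = 1.1708e+06 m/s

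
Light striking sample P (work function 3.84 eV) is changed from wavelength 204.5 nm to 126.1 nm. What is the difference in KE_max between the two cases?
3.7694 eV

Using Einstein's equation: KE_max = hc/λ - φ

For λ₁ = 204.5 nm:
KE₁ = hc/λ₁ - φ = 6.0628 - 3.84 = 2.2228 eV

For λ₂ = 126.1 nm:
KE₂ = hc/λ₂ - φ = 9.8322 - 3.84 = 5.9922 eV

Change in KE:
ΔKE = KE₂ - KE₁ = 5.9922 - 2.2228 = 3.7694 eV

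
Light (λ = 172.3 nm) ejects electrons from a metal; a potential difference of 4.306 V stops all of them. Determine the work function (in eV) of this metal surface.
2.89 eV

The stopping potential gives the maximum kinetic energy: KE_max = eV_s = 4.306 eV

From Einstein's photoelectric equation: KE_max = hc/λ - φ
Rearranging: φ = hc/λ - KE_max

Calculate photon energy:
E_photon = hc/λ = (6.626×10⁻³⁴ J·s)(3×10⁸ m/s) / (172.3×10⁻⁹ m) = 7.1958 eV

Therefore:
φ = 7.1958 - 4.306 = 2.89 eV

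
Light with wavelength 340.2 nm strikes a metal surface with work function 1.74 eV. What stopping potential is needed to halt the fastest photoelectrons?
1.9045 V

The stopping potential V_s satisfies: eV_s = KE_max

First, find KE_max using Einstein's equation:
E_photon = hc/λ = 3.6445 eV
KE_max = E_photon - φ = 3.6445 - 1.74 = 1.9045 eV

Since eV_s = KE_max:
V_s = KE_max/e = 1.9045 V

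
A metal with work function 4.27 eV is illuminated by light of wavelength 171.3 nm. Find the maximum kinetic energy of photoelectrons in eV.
2.9678 eV

Using Einstein's photoelectric equation: KE_max = hf - φ = hc/λ - φ

First, calculate the photon energy:
E_photon = hc/λ = (6.626×10⁻³⁴ J·s)(3×10⁸ m/s) / (171.3×10⁻⁹ m)
E_photon = 7.2378 eV

Then, the maximum kinetic energy:
KE_max = E_photon - φ = 7.2378 eV - 4.27 eV = 2.9678 eV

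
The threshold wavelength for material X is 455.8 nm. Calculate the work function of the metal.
2.72 eV

At the threshold wavelength, photon energy equals work function:
φ = hc/λ₀

Calculating:
φ = (6.626×10⁻³⁴ J·s)(3×10⁸ m/s) / (455.8×10⁻⁹ m)
φ = 2.72 eV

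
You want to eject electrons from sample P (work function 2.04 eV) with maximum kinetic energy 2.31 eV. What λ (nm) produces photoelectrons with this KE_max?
285.02 nm

From Einstein's equation: KE_max = hc/λ - φ

Rearranging for λ:
hc/λ = KE_max + φ
λ = hc/(KE_max + φ)

Required photon energy:
E_photon = KE_max + φ = 2.31 + 2.04 = 4.35 eV

Required wavelength:
λ = hc/E_photon = (6.626×10⁻³⁴)(3×10⁸) / (4.35 × 1.602×10⁻¹⁹)
λ = 285.02 nm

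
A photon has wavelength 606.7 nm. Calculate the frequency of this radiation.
4.9414e+14 Hz

Using the wave equation: c = fλ

Solving for frequency:
f = c/λ = (3×10⁸ m/s) / (606.7×10⁻⁹ m)
f = 4.9414e+14 Hz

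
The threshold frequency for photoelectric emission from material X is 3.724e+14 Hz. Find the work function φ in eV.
1.54 eV

At the threshold frequency, photon energy equals work function:
φ = hf₀

Calculating:
φ = (6.626×10⁻³⁴ J·s)(3.724e+14 Hz)
φ = 1.54 eV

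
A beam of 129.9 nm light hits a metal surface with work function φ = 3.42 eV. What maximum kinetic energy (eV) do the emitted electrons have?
6.1246 eV

Using Einstein's photoelectric equation: KE_max = hf - φ = hc/λ - φ

First, calculate the photon energy:
E_photon = hc/λ = (6.626×10⁻³⁴ J·s)(3×10⁸ m/s) / (129.9×10⁻⁹ m)
E_photon = 9.5446 eV

Then, the maximum kinetic energy:
KE_max = E_photon - φ = 9.5446 eV - 3.42 eV = 6.1246 eV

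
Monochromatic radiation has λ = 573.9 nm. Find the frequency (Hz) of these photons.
5.2238e+14 Hz

Using the wave equation: c = fλ

Solving for frequency:
f = c/λ = (3×10⁸ m/s) / (573.9×10⁻⁹ m)
f = 5.2238e+14 Hz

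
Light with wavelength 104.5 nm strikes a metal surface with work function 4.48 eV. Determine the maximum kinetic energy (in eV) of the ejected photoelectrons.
7.3845 eV

Using Einstein's photoelectric equation: KE_max = hf - φ = hc/λ - φ

First, calculate the photon energy:
E_photon = hc/λ = (6.626×10⁻³⁴ J·s)(3×10⁸ m/s) / (104.5×10⁻⁹ m)
E_photon = 11.8645 eV

Then, the maximum kinetic energy:
KE_max = E_photon - φ = 11.8645 eV - 4.48 eV = 7.3845 eV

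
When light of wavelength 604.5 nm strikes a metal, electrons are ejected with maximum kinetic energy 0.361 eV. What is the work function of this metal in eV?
1.69 eV

From Einstein's photoelectric equation: KE_max = hf - φ = hc/λ - φ

Rearranging for φ:
φ = hc/λ - KE_max

Calculate photon energy:
E_photon = hc/λ = 2.0510 eV

Therefore:
φ = 2.0510 - 0.361 = 1.69 eV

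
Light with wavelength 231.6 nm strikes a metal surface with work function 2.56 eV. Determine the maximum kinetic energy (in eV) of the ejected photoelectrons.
2.7934 eV

Using Einstein's photoelectric equation: KE_max = hf - φ = hc/λ - φ

First, calculate the photon energy:
E_photon = hc/λ = (6.626×10⁻³⁴ J·s)(3×10⁸ m/s) / (231.6×10⁻⁹ m)
E_photon = 5.3534 eV

Then, the maximum kinetic energy:
KE_max = E_photon - φ = 5.3534 eV - 2.56 eV = 2.7934 eV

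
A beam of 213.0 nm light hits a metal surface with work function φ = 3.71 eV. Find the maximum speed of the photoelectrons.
8.6170e+05 m/s

First, find the maximum kinetic energy:
E_photon = hc/λ = 5.8209 eV
KE_max = E_photon - φ = 5.8209 - 3.71 = 2.1109 eV

Convert to Joules: KE_max = 2.1109 × 1.602×10⁻¹⁹ J = 3.3820e-19 J

Then use KE = ½mv² to find velocity:
v = √(2·KE/m) = √(2 × 3.3820e-19 J / 9.109e-31 kg)
v = 8.6170e+05 m/s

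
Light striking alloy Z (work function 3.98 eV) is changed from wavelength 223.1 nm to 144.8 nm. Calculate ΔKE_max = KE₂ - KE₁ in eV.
3.0051 eV

Using Einstein's equation: KE_max = hc/λ - φ

For λ₁ = 223.1 nm:
KE₁ = hc/λ₁ - φ = 5.5573 - 3.98 = 1.5773 eV

For λ₂ = 144.8 nm:
KE₂ = hc/λ₂ - φ = 8.5624 - 3.98 = 4.5824 eV

Change in KE:
ΔKE = KE₂ - KE₁ = 4.5824 - 1.5773 = 3.0051 eV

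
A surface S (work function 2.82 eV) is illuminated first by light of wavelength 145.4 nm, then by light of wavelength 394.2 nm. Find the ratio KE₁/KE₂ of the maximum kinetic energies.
17.5490

Using Einstein's equation: KE_max = hc/λ - φ

For λ₁ = 145.4 nm:
E₁ = hc/λ₁ = 8.5271 eV
KE₁ = E₁ - φ = 8.5271 - 2.82 = 5.7071 eV

For λ₂ = 394.2 nm:
E₂ = hc/λ₂ = 3.1452 eV
KE₂ = E₂ - φ = 3.1452 - 2.82 = 0.3252 eV

Ratio: KE₁/KE₂ = 5.7071/0.3252 = 17.5490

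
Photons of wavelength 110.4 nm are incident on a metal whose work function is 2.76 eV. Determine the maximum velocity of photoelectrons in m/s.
1.7262e+06 m/s

First, find the maximum kinetic energy:
E_photon = hc/λ = 11.2305 eV
KE_max = E_photon - φ = 11.2305 - 2.76 = 8.4705 eV

Convert to Joules: KE_max = 8.4705 × 1.602×10⁻¹⁹ J = 1.3571e-18 J

Then use KE = ½mv² to find velocity:
v = √(2·KE/m) = √(2 × 1.3571e-18 J / 9.109e-31 kg)
v = 1.7262e+06 m/s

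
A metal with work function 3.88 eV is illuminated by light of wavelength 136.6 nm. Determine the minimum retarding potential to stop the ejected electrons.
5.1964 V

The stopping potential V_s satisfies: eV_s = KE_max

First, find KE_max using Einstein's equation:
E_photon = hc/λ = 9.0764 eV
KE_max = E_photon - φ = 9.0764 - 3.88 = 5.1964 eV

Since eV_s = KE_max:
V_s = KE_max/e = 5.1964 V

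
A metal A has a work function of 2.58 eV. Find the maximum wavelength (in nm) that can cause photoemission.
480.56 nm

The threshold wavelength is when the photon energy equals the work function:
hc/λ₀ = φ

Solving for λ₀:
λ₀ = hc/φ = (6.626×10⁻³⁴ J·s)(3×10⁸ m/s) / (2.58 eV × 1.602×10⁻¹⁹ J/eV)
λ₀ = 480.56 nm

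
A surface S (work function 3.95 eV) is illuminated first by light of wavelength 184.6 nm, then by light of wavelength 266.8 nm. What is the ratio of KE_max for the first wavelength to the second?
3.9685

Using Einstein's equation: KE_max = hc/λ - φ

For λ₁ = 184.6 nm:
E₁ = hc/λ₁ = 6.7164 eV
KE₁ = E₁ - φ = 6.7164 - 3.95 = 2.7664 eV

For λ₂ = 266.8 nm:
E₂ = hc/λ₂ = 4.6471 eV
KE₂ = E₂ - φ = 4.6471 - 3.95 = 0.6971 eV

Ratio: KE₁/KE₂ = 2.7664/0.6971 = 3.9685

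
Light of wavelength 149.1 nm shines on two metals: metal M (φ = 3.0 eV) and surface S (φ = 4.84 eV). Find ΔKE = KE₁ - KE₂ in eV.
1.8400 eV

Using KE_max = hc/λ - φ for each metal:

Photon energy: E = hc/λ = 8.3155 eV

For metal M (φ₁ = 3.0 eV):
KE₁ = E - φ₁ = 8.3155 - 3.0 = 5.3155 eV

For surface S (φ₂ = 4.84 eV):
KE₂ = E - φ₂ = 8.3155 - 4.84 = 3.4755 eV

Difference:
ΔKE = KE₁ - KE₂ = 5.3155 - 3.4755 = 1.8400 eV

Note: The difference equals the difference in work functions: 4.84 - 3.0 = 1.84 eV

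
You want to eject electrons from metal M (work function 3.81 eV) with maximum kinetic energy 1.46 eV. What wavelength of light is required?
235.26 nm

From Einstein's equation: KE_max = hc/λ - φ

Rearranging for λ:
hc/λ = KE_max + φ
λ = hc/(KE_max + φ)

Required photon energy:
E_photon = KE_max + φ = 1.46 + 3.81 = 5.27 eV

Required wavelength:
λ = hc/E_photon = (6.626×10⁻³⁴)(3×10⁸) / (5.27 × 1.602×10⁻¹⁹)
λ = 235.26 nm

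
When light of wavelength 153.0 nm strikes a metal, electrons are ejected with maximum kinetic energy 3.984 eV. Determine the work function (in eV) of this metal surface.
4.12 eV

From Einstein's photoelectric equation: KE_max = hf - φ = hc/λ - φ

Rearranging for φ:
φ = hc/λ - KE_max

Calculate photon energy:
E_photon = hc/λ = 8.1035 eV

Therefore:
φ = 8.1035 - 3.984 = 4.12 eV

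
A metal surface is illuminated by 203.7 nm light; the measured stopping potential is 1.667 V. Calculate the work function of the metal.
4.42 eV

The stopping potential gives the maximum kinetic energy: KE_max = eV_s = 1.667 eV

From Einstein's photoelectric equation: KE_max = hc/λ - φ
Rearranging: φ = hc/λ - KE_max

Calculate photon energy:
E_photon = hc/λ = (6.626×10⁻³⁴ J·s)(3×10⁸ m/s) / (203.7×10⁻⁹ m) = 6.0866 eV

Therefore:
φ = 6.0866 - 1.667 = 4.42 eV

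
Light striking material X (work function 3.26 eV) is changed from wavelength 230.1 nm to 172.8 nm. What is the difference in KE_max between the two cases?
1.7867 eV

Using Einstein's equation: KE_max = hc/λ - φ

For λ₁ = 230.1 nm:
KE₁ = hc/λ₁ - φ = 5.3883 - 3.26 = 2.1283 eV

For λ₂ = 172.8 nm:
KE₂ = hc/λ₂ - φ = 7.1750 - 3.26 = 3.9150 eV

Change in KE:
ΔKE = KE₂ - KE₁ = 3.9150 - 2.1283 = 1.7867 eV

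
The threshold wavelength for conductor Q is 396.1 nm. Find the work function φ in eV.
3.13 eV

At the threshold wavelength, photon energy equals work function:
φ = hc/λ₀

Calculating:
φ = (6.626×10⁻³⁴ J·s)(3×10⁸ m/s) / (396.1×10⁻⁹ m)
φ = 3.13 eV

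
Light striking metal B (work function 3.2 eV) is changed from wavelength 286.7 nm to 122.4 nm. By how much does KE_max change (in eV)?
5.8049 eV

Using Einstein's equation: KE_max = hc/λ - φ

For λ₁ = 286.7 nm:
KE₁ = hc/λ₁ - φ = 4.3245 - 3.2 = 1.1245 eV

For λ₂ = 122.4 nm:
KE₂ = hc/λ₂ - φ = 10.1294 - 3.2 = 6.9294 eV

Change in KE:
ΔKE = KE₂ - KE₁ = 6.9294 - 1.1245 = 5.8049 eV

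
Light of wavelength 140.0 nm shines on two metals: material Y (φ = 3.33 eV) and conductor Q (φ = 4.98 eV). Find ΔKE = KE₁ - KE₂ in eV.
1.6500 eV

Using KE_max = hc/λ - φ for each metal:

Photon energy: E = hc/λ = 8.8560 eV

For material Y (φ₁ = 3.33 eV):
KE₁ = E - φ₁ = 8.8560 - 3.33 = 5.5260 eV

For conductor Q (φ₂ = 4.98 eV):
KE₂ = E - φ₂ = 8.8560 - 4.98 = 3.8760 eV

Difference:
ΔKE = KE₁ - KE₂ = 5.5260 - 3.8760 = 1.6500 eV

Note: The difference equals the difference in work functions: 4.98 - 3.33 = 1.65 eV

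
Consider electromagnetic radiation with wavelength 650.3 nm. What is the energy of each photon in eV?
1.9066 eV

Using E = hf = hc/λ:

E = hc/λ = (6.626×10⁻³⁴ J·s)(3×10⁸ m/s) / (650.3×10⁻⁹ m)
E = 1.9066 eV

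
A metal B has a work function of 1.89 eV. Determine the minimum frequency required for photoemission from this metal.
4.5700e+14 Hz

The threshold frequency is when the photon energy equals the work function:
hf₀ = φ

Solving for f₀:
f₀ = φ/h = (1.89 eV × 1.602×10⁻¹⁹ J/eV) / (6.626×10⁻³⁴ J·s)
f₀ = 4.5700e+14 Hz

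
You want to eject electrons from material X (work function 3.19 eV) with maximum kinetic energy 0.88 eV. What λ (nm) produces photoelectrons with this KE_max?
304.63 nm

From Einstein's equation: KE_max = hc/λ - φ

Rearranging for λ:
hc/λ = KE_max + φ
λ = hc/(KE_max + φ)

Required photon energy:
E_photon = KE_max + φ = 0.88 + 3.19 = 4.07 eV

Required wavelength:
λ = hc/E_photon = (6.626×10⁻³⁴)(3×10⁸) / (4.07 × 1.602×10⁻¹⁹)
λ = 304.63 nm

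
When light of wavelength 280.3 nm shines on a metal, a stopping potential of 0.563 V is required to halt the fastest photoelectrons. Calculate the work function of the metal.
3.86 eV

The stopping potential gives the maximum kinetic energy: KE_max = eV_s = 0.563 eV

From Einstein's photoelectric equation: KE_max = hc/λ - φ
Rearranging: φ = hc/λ - KE_max

Calculate photon energy:
E_photon = hc/λ = (6.626×10⁻³⁴ J·s)(3×10⁸ m/s) / (280.3×10⁻⁹ m) = 4.4233 eV

Therefore:
φ = 4.4233 - 0.563 = 3.86 eV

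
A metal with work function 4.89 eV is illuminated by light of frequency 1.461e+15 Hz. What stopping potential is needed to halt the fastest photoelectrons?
1.1522 V

The stopping potential V_s satisfies: eV_s = KE_max

First, find KE_max using Einstein's equation:
E_photon = hf = (6.626×10⁻³⁴ J·s)(1.461e+15 Hz) = 6.0422 eV
KE_max = E_photon - φ = 6.0422 - 4.89 = 1.1522 eV

Since eV_s = KE_max:
V_s = KE_max/e = 1.1522 V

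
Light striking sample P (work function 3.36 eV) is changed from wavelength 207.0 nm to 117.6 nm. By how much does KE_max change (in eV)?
4.5533 eV

Using Einstein's equation: KE_max = hc/λ - φ

For λ₁ = 207.0 nm:
KE₁ = hc/λ₁ - φ = 5.9896 - 3.36 = 2.6296 eV

For λ₂ = 117.6 nm:
KE₂ = hc/λ₂ - φ = 10.5429 - 3.36 = 7.1829 eV

Change in KE:
ΔKE = KE₂ - KE₁ = 7.1829 - 2.6296 = 4.5533 eV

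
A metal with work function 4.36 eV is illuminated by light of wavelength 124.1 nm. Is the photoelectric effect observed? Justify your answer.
Yes

For photoemission, the photon energy must exceed the work function.

Photon energy: E = hc/λ = 9.9907 eV
Work function: φ = 4.36 eV

Since E_photon (9.9907 eV) > φ (4.36 eV), photoemission WILL occur.
The threshold wavelength is λ₀ = hc/φ = 284.4 nm.
Since 124.1 nm < 284.4 nm, the light has sufficient energy.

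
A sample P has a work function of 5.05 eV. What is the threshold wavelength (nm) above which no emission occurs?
245.51 nm

The threshold wavelength is when the photon energy equals the work function:
hc/λ₀ = φ

Solving for λ₀:
λ₀ = hc/φ = (6.626×10⁻³⁴ J·s)(3×10⁸ m/s) / (5.05 eV × 1.602×10⁻¹⁹ J/eV)
λ₀ = 245.51 nm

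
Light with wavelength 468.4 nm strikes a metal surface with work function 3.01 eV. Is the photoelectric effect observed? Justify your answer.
No

For photoemission, the photon energy must exceed the work function.

Photon energy: E = hc/λ = 2.6470 eV
Work function: φ = 3.01 eV

Since E_photon (2.6470 eV) < φ (3.01 eV), photoemission will NOT occur.
The threshold wavelength is λ₀ = hc/φ = 411.9 nm.
Since 468.4 nm > 411.9 nm, the photons lack sufficient energy.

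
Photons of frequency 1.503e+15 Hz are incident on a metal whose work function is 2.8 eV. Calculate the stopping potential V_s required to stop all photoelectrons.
3.4159 V

The stopping potential V_s satisfies: eV_s = KE_max

First, find KE_max using Einstein's equation:
E_photon = hf = (6.626×10⁻³⁴ J·s)(1.503e+15 Hz) = 6.2159 eV
KE_max = E_photon - φ = 6.2159 - 2.8 = 3.4159 eV

Since eV_s = KE_max:
V_s = KE_max/e = 3.4159 V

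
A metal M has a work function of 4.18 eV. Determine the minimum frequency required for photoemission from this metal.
1.0107e+15 Hz

The threshold frequency is when the photon energy equals the work function:
hf₀ = φ

Solving for f₀:
f₀ = φ/h = (4.18 eV × 1.602×10⁻¹⁹ J/eV) / (6.626×10⁻³⁴ J·s)
f₀ = 1.0107e+15 Hz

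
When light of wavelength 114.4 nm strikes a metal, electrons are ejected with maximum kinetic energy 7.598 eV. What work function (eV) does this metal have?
3.24 eV

From Einstein's photoelectric equation: KE_max = hf - φ = hc/λ - φ

Rearranging for φ:
φ = hc/λ - KE_max

Calculate photon energy:
E_photon = hc/λ = 10.8378 eV

Therefore:
φ = 10.8378 - 7.598 = 3.24 eV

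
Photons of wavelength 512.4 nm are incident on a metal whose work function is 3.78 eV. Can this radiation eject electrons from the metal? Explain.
No

For photoemission, the photon energy must exceed the work function.

Photon energy: E = hc/λ = 2.4197 eV
Work function: φ = 3.78 eV

Since E_photon (2.4197 eV) < φ (3.78 eV), photoemission will NOT occur.
The threshold wavelength is λ₀ = hc/φ = 328.0 nm.
Since 512.4 nm > 328.0 nm, the photons lack sufficient energy.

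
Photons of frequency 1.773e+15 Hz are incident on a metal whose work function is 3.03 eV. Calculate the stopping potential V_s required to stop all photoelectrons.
4.3025 V

The stopping potential V_s satisfies: eV_s = KE_max

First, find KE_max using Einstein's equation:
E_photon = hf = (6.626×10⁻³⁴ J·s)(1.773e+15 Hz) = 7.3325 eV
KE_max = E_photon - φ = 7.3325 - 3.03 = 4.3025 eV

Since eV_s = KE_max:
V_s = KE_max/e = 4.3025 V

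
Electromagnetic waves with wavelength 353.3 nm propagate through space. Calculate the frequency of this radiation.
8.4855e+14 Hz

Using the wave equation: c = fλ

Solving for frequency:
f = c/λ = (3×10⁸ m/s) / (353.3×10⁻⁹ m)
f = 8.4855e+14 Hz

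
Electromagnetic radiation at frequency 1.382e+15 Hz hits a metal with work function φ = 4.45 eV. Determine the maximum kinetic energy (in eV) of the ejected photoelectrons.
1.2655 eV

Using Einstein's photoelectric equation: KE_max = hf - φ

First, calculate the photon energy:
E_photon = hf = (6.626×10⁻³⁴ J·s)(1.382e+15 Hz)
E_photon = 5.7155 eV

Then, the maximum kinetic energy:
KE_max = E_photon - φ = 5.7155 eV - 4.45 eV = 1.2655 eV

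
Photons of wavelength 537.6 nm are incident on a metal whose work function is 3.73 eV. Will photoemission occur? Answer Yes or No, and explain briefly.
No

For photoemission, the photon energy must exceed the work function.

Photon energy: E = hc/λ = 2.3063 eV
Work function: φ = 3.73 eV

Since E_photon (2.3063 eV) < φ (3.73 eV), photoemission will NOT occur.
The threshold wavelength is λ₀ = hc/φ = 332.4 nm.
Since 537.6 nm > 332.4 nm, the photons lack sufficient energy.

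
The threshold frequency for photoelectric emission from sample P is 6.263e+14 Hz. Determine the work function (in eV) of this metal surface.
2.59 eV

At the threshold frequency, photon energy equals work function:
φ = hf₀

Calculating:
φ = (6.626×10⁻³⁴ J·s)(6.263e+14 Hz)
φ = 2.59 eV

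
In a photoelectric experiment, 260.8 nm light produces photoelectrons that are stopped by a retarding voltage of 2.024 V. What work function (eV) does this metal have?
2.73 eV

The stopping potential gives the maximum kinetic energy: KE_max = eV_s = 2.024 eV

From Einstein's photoelectric equation: KE_max = hc/λ - φ
Rearranging: φ = hc/λ - KE_max

Calculate photon energy:
E_photon = hc/λ = (6.626×10⁻³⁴ J·s)(3×10⁸ m/s) / (260.8×10⁻⁹ m) = 4.7540 eV

Therefore:
φ = 4.7540 - 2.024 = 2.73 eV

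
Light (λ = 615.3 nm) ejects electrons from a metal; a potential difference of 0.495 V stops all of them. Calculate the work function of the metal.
1.52 eV

The stopping potential gives the maximum kinetic energy: KE_max = eV_s = 0.495 eV

From Einstein's photoelectric equation: KE_max = hc/λ - φ
Rearranging: φ = hc/λ - KE_max

Calculate photon energy:
E_photon = hc/λ = (6.626×10⁻³⁴ J·s)(3×10⁸ m/s) / (615.3×10⁻⁹ m) = 2.0150 eV

Therefore:
φ = 2.0150 - 0.495 = 1.52 eV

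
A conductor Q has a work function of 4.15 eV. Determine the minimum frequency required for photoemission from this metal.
1.0035e+15 Hz

The threshold frequency is when the photon energy equals the work function:
hf₀ = φ

Solving for f₀:
f₀ = φ/h = (4.15 eV × 1.602×10⁻¹⁹ J/eV) / (6.626×10⁻³⁴ J·s)
f₀ = 1.0035e+15 Hz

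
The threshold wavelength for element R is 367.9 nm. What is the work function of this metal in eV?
3.37 eV

At the threshold wavelength, photon energy equals work function:
φ = hc/λ₀

Calculating:
φ = (6.626×10⁻³⁴ J·s)(3×10⁸ m/s) / (367.9×10⁻⁹ m)
φ = 3.37 eV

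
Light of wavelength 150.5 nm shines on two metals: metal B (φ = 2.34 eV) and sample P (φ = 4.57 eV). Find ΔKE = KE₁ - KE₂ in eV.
2.2300 eV

Using KE_max = hc/λ - φ for each metal:

Photon energy: E = hc/λ = 8.2382 eV

For metal B (φ₁ = 2.34 eV):
KE₁ = E - φ₁ = 8.2382 - 2.34 = 5.8982 eV

For sample P (φ₂ = 4.57 eV):
KE₂ = E - φ₂ = 8.2382 - 4.57 = 3.6682 eV

Difference:
ΔKE = KE₁ - KE₂ = 5.8982 - 3.6682 = 2.2300 eV

Note: The difference equals the difference in work functions: 4.57 - 2.34 = 2.23 eV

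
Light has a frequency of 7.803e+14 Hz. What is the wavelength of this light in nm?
384.20 nm

Using the wave equation: c = fλ

Solving for wavelength:
λ = c/f = (3×10⁸ m/s) / (7.803e+14 Hz)
λ = 384.20 nm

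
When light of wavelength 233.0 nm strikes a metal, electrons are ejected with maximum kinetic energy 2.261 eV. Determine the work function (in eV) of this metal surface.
3.06 eV

From Einstein's photoelectric equation: KE_max = hf - φ = hc/λ - φ

Rearranging for φ:
φ = hc/λ - KE_max

Calculate photon energy:
E_photon = hc/λ = 5.3212 eV

Therefore:
φ = 5.3212 - 2.261 = 3.06 eV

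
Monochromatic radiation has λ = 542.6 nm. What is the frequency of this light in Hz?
5.5251e+14 Hz

Using the wave equation: c = fλ

Solving for frequency:
f = c/λ = (3×10⁸ m/s) / (542.6×10⁻⁹ m)
f = 5.5251e+14 Hz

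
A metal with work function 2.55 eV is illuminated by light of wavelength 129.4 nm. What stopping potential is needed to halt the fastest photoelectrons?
7.0315 V

The stopping potential V_s satisfies: eV_s = KE_max

First, find KE_max using Einstein's equation:
E_photon = hc/λ = 9.5815 eV
KE_max = E_photon - φ = 9.5815 - 2.55 = 7.0315 eV

Since eV_s = KE_max:
V_s = KE_max/e = 7.0315 V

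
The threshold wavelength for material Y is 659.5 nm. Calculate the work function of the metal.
1.88 eV

At the threshold wavelength, photon energy equals work function:
φ = hc/λ₀

Calculating:
φ = (6.626×10⁻³⁴ J·s)(3×10⁸ m/s) / (659.5×10⁻⁹ m)
φ = 1.88 eV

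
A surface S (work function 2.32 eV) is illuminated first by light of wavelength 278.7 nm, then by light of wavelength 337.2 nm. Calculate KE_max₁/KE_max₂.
1.5688

Using Einstein's equation: KE_max = hc/λ - φ

For λ₁ = 278.7 nm:
E₁ = hc/λ₁ = 4.4487 eV
KE₁ = E₁ - φ = 4.4487 - 2.32 = 2.1287 eV

For λ₂ = 337.2 nm:
E₂ = hc/λ₂ = 3.6769 eV
KE₂ = E₂ - φ = 3.6769 - 2.32 = 1.3569 eV

Ratio: KE₁/KE₂ = 2.1287/1.3569 = 1.5688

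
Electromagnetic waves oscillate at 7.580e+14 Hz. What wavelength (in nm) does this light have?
395.50 nm

Using the wave equation: c = fλ

Solving for wavelength:
λ = c/f = (3×10⁸ m/s) / (7.580e+14 Hz)
λ = 395.50 nm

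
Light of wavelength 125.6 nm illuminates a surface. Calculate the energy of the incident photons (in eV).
9.8714 eV

Using E = hf = hc/λ:

E = hc/λ = (6.626×10⁻³⁴ J·s)(3×10⁸ m/s) / (125.6×10⁻⁹ m)
E = 9.8714 eV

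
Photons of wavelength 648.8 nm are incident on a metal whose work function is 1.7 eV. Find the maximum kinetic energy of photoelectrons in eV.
0.2110 eV

Using Einstein's photoelectric equation: KE_max = hf - φ = hc/λ - φ

First, calculate the photon energy:
E_photon = hc/λ = (6.626×10⁻³⁴ J·s)(3×10⁸ m/s) / (648.8×10⁻⁹ m)
E_photon = 1.9110 eV

Then, the maximum kinetic energy:
KE_max = E_photon - φ = 1.9110 eV - 1.7 eV = 0.2110 eV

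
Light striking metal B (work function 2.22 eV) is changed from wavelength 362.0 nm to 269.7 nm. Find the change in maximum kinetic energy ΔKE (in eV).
1.1721 eV

Using Einstein's equation: KE_max = hc/λ - φ

For λ₁ = 362.0 nm:
KE₁ = hc/λ₁ - φ = 3.4250 - 2.22 = 1.2050 eV

For λ₂ = 269.7 nm:
KE₂ = hc/λ₂ - φ = 4.5971 - 2.22 = 2.3771 eV

Change in KE:
ΔKE = KE₂ - KE₁ = 2.3771 - 1.2050 = 1.1721 eV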